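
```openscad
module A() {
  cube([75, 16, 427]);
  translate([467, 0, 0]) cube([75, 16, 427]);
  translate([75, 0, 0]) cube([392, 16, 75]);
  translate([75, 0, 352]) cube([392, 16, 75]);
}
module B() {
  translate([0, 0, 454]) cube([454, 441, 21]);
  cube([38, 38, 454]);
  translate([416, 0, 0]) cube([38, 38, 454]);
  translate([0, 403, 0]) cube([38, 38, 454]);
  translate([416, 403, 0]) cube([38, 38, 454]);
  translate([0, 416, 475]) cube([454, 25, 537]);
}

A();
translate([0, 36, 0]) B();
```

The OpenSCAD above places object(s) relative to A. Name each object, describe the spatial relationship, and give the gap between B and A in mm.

The chair's nearest face is 20 mm from the picture frame's +y face.

A is a picture frame. B is a chair. The chair is on the floor beside the picture frame on its +y side. The gap between the chair and the picture frame is 20 mm.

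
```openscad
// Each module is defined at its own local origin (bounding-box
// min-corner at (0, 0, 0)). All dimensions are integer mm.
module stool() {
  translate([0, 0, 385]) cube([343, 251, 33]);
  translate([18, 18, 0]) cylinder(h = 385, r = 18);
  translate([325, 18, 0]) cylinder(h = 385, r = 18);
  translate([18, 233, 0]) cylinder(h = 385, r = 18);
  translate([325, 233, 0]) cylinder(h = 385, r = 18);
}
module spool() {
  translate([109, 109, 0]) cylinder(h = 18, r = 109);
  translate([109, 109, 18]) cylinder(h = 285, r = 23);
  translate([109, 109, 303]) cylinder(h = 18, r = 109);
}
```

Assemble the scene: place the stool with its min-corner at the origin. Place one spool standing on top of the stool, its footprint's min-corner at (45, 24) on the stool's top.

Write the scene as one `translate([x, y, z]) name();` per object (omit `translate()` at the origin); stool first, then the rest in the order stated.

stool();
translate([45, 24, 418]) spool();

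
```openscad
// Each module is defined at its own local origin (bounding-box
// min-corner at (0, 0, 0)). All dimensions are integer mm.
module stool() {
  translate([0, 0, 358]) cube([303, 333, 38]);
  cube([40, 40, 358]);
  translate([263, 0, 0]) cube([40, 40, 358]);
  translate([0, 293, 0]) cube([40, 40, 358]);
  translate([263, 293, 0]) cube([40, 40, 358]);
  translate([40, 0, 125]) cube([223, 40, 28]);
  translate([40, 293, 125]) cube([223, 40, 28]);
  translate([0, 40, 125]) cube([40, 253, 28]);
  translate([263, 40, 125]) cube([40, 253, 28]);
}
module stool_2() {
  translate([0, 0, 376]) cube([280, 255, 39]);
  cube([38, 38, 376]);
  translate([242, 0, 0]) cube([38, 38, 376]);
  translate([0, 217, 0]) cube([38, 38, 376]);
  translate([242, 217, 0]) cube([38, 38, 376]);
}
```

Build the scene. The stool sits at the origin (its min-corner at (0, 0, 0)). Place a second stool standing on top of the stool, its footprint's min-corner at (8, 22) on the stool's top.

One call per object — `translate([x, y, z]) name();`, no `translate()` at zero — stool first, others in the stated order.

stool();
translate([8, 22, 396]) stool_2();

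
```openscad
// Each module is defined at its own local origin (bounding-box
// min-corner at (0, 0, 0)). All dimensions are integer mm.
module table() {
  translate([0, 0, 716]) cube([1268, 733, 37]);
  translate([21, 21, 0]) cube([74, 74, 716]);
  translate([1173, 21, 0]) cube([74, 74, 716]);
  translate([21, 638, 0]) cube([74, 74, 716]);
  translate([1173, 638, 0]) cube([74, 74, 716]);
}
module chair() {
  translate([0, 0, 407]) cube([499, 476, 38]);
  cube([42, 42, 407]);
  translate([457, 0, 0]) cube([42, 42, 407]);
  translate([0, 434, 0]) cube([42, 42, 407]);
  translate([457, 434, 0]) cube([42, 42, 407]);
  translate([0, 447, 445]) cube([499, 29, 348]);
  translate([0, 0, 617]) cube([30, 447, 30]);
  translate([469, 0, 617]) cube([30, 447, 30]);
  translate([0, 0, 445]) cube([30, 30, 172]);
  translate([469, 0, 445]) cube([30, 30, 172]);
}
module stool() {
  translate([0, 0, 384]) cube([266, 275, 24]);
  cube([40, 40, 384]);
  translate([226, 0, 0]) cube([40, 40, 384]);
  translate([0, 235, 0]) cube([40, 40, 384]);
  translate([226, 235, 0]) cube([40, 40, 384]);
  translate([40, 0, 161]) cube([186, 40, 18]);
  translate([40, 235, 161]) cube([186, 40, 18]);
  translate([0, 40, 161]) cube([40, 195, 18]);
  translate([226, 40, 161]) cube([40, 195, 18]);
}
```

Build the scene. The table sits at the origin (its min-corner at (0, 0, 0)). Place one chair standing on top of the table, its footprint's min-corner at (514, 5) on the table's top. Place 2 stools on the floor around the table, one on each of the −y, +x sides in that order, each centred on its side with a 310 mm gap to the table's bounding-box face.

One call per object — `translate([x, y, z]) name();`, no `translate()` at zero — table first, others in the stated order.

table();
translate([514, 5, 753]) chair();
translate([501, -585, 0]) stool();
translate([1578, 229, 0]) stool();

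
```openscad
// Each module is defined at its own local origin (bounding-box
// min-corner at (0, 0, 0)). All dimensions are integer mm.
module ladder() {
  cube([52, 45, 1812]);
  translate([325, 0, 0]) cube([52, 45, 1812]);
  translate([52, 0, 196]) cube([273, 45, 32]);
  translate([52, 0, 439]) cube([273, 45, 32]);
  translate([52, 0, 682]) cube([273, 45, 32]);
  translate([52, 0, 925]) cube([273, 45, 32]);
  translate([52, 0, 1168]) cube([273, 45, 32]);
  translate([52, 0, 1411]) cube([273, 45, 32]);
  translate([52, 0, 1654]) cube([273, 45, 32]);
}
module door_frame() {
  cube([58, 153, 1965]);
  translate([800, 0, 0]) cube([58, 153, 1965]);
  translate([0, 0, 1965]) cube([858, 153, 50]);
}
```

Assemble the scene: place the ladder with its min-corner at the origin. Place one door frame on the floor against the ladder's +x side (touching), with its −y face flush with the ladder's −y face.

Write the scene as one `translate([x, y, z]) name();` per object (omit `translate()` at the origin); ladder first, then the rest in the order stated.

ladder();
translate([377, 0, 0]) door_frame();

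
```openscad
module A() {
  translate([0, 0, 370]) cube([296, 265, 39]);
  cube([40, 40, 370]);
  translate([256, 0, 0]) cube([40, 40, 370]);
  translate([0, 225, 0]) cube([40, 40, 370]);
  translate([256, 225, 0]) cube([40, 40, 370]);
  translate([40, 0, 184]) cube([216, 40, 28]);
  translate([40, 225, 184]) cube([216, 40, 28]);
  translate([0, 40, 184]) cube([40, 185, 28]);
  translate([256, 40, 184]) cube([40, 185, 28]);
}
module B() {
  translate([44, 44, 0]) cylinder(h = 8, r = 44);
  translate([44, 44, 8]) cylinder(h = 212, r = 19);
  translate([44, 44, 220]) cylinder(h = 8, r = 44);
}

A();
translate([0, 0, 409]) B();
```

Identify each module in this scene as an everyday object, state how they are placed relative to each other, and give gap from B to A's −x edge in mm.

The spool's min-x is at 0; the stool's min-x is 0; gap = 0 mm.

A is a stool. B is a spool. The spool is on top of the stool. The gap from the spool to the stool's −x edge is 0 mm.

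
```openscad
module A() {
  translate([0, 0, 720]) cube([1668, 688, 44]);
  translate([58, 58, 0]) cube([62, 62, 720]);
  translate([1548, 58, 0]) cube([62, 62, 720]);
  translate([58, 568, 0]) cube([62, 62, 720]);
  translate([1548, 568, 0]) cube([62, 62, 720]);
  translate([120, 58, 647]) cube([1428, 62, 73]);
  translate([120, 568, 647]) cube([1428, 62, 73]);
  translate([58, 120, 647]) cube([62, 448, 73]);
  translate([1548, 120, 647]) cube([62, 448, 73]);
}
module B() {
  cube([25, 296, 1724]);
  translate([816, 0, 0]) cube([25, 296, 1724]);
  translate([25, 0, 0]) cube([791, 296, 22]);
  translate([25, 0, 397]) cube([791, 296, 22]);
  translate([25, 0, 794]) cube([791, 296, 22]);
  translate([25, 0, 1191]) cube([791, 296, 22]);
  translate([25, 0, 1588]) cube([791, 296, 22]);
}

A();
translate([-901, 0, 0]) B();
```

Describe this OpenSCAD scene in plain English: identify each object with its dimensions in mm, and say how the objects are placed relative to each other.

A is a rectangular dining table. The top is 1668×688×44 mm with its upper surface at z = 764 mm. It stands on four 62×62 mm square legs, each inset 58 mm from the nearest pair of top edges, running from the floor to the underside of the top. Four apron rails, 62 mm thick and 73 mm tall, run between adjacent legs with their top edges flush with the underside of the top and their outer faces flush with the legs' outer faces.

B is a bookshelf 841 mm wide overall, 296 mm deep and 1724 mm tall. The two sides are 25 mm thick vertical panels. 5 horizontal shelves of 22 mm thickness span between the inner faces of the sides; the lowest shelf sits on the floor and shelves are stacked with a clear vertical gap of 375 mm between each pair.

The bookshelf is on the floor beside the table on its −x side.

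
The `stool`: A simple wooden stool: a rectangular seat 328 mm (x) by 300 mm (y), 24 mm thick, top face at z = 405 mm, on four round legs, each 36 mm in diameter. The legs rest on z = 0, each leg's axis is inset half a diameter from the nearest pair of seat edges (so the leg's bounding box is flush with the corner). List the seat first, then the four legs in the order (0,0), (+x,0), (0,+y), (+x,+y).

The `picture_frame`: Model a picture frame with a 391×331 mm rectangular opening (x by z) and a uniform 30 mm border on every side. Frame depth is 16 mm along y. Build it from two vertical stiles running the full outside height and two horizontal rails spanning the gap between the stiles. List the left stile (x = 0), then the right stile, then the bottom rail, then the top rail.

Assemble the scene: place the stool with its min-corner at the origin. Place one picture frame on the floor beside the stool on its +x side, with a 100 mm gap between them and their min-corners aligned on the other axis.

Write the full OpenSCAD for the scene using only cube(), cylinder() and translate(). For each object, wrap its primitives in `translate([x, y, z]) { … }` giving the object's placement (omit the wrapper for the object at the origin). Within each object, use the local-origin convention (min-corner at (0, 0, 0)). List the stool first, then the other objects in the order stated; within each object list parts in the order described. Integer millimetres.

translate([0, 0, 381]) cube([328, 300, 24]);
translate([18, 18, 0]) cylinder(h = 381, r = 18);
translate([310, 18, 0]) cylinder(h = 381, r = 18);
translate([18, 282, 0]) cylinder(h = 381, r = 18);
translate([310, 282, 0]) cylinder(h = 381, r = 18);
translate([428, 0, 0]) {
  cube([30, 16, 391]);
  translate([421, 0, 0]) cube([30, 16, 391]);
  translate([30, 0, 0]) cube([391, 16, 30]);
  translate([30, 0, 361]) cube([391, 16, 30]);
}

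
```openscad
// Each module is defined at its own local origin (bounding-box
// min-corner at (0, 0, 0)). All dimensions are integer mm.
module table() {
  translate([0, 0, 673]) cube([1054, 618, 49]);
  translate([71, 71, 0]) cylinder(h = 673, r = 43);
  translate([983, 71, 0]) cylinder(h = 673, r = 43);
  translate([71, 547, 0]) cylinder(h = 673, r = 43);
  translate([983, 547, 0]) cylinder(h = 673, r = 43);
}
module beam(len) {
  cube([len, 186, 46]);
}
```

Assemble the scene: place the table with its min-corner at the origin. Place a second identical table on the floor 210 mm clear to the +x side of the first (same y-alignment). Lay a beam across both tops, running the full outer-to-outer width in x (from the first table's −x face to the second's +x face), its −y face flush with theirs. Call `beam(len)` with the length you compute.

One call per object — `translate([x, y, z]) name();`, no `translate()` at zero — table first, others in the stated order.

table();
translate([1264, 0, 0]) table();
translate([0, 0, 722]) beam(2318);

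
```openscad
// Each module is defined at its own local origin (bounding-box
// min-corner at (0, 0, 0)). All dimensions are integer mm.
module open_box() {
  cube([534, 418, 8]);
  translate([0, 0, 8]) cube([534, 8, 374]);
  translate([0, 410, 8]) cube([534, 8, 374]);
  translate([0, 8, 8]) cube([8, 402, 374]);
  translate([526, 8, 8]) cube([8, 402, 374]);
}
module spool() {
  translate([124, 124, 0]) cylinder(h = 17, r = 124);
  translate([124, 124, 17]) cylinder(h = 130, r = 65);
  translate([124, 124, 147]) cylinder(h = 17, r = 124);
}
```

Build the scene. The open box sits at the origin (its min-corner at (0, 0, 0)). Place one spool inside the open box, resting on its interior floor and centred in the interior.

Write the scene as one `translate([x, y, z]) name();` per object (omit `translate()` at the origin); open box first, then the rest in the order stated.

open_box();
translate([143, 85, 8]) spool();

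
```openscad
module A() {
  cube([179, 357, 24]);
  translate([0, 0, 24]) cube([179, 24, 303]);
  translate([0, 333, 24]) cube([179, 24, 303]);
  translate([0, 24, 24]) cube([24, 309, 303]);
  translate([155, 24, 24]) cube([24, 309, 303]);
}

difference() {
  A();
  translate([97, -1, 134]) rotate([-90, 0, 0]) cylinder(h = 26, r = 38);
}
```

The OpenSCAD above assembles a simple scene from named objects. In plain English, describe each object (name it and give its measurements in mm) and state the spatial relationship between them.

A is an open storage box with external size 179×357×327 mm and wall thickness 24 mm (the base is also 24 mm thick). The base covers the whole footprint; the four walls stand on the base, with the y-facing walls full-width and the x-facing walls fitting between their inner faces.

The open box has a circular hole of radius 38 mm through its front wall, centred at (x = 97, z = 134).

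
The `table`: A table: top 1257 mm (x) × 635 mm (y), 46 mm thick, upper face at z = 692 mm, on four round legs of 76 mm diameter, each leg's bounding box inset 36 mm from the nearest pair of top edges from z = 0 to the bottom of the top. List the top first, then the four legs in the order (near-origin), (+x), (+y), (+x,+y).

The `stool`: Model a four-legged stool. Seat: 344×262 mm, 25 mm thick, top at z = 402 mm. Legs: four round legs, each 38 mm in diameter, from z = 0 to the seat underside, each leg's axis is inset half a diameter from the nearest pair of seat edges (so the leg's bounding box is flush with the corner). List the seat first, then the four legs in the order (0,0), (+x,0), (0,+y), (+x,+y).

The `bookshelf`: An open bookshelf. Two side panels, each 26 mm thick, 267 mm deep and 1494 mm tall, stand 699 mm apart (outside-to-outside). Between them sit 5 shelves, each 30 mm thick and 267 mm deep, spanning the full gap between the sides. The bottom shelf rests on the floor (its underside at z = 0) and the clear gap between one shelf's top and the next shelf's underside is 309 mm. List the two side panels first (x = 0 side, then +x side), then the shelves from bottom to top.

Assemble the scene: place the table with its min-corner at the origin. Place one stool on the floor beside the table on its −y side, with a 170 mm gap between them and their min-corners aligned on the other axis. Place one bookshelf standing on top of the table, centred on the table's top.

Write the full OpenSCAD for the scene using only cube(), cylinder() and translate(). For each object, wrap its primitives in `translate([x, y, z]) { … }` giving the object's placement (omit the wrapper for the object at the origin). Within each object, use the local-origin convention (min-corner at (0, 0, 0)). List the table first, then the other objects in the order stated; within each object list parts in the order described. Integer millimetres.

translate([0, 0, 646]) cube([1257, 635, 46]);
translate([74, 74, 0]) cylinder(h = 646, r = 38);
translate([1183, 74, 0]) cylinder(h = 646, r = 38);
translate([74, 561, 0]) cylinder(h = 646, r = 38);
translate([1183, 561, 0]) cylinder(h = 646, r = 38);
translate([0, -432, 0]) {
  translate([0, 0, 377]) cube([344, 262, 25]);
  translate([19, 19, 0]) cylinder(h = 377, r = 19);
  translate([325, 19, 0]) cylinder(h = 377, r = 19);
  translate([19, 243, 0]) cylinder(h = 377, r = 19);
  translate([325, 243, 0]) cylinder(h = 377, r = 19);
}
translate([279, 184, 692]) {
  cube([26, 267, 1494]);
  translate([673, 0, 0]) cube([26, 267, 1494]);
  translate([26, 0, 0]) cube([647, 267, 30]);
  translate([26, 0, 339]) cube([647, 267, 30]);
  translate([26, 0, 678]) cube([647, 267, 30]);
  translate([26, 0, 1017]) cube([647, 267, 30]);
  translate([26, 0, 1356]) cube([647, 267, 30]);
}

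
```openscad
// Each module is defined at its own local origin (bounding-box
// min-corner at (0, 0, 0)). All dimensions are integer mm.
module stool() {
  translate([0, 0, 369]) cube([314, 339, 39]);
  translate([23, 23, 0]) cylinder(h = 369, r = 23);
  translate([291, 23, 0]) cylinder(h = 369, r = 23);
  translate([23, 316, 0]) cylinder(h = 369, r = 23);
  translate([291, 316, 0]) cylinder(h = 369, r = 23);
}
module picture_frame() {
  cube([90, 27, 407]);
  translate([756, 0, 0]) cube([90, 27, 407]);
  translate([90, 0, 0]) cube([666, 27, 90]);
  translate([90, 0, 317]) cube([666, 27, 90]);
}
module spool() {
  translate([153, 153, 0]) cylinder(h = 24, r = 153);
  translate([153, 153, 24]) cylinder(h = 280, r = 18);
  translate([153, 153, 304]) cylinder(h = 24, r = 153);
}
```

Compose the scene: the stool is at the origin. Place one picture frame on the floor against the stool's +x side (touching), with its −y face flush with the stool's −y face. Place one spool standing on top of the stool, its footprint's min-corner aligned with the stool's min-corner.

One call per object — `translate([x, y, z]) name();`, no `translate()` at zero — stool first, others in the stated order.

stool();
translate([314, 0, 0]) picture_frame();
translate([0, 0, 408]) spool();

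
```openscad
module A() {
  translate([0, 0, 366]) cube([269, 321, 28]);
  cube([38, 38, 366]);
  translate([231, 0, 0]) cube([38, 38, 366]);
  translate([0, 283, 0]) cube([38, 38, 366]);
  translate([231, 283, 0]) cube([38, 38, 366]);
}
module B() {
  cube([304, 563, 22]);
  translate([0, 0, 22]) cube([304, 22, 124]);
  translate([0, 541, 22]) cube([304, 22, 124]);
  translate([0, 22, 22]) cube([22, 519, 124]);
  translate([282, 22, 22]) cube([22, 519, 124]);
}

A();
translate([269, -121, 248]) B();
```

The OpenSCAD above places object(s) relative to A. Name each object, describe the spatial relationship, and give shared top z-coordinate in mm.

A is a stool. B is an open box. The open box is beside the stool with their tops flush at z = 394. The shared top z-coordinate is 394 mm.

Both tops at z = 394 mm.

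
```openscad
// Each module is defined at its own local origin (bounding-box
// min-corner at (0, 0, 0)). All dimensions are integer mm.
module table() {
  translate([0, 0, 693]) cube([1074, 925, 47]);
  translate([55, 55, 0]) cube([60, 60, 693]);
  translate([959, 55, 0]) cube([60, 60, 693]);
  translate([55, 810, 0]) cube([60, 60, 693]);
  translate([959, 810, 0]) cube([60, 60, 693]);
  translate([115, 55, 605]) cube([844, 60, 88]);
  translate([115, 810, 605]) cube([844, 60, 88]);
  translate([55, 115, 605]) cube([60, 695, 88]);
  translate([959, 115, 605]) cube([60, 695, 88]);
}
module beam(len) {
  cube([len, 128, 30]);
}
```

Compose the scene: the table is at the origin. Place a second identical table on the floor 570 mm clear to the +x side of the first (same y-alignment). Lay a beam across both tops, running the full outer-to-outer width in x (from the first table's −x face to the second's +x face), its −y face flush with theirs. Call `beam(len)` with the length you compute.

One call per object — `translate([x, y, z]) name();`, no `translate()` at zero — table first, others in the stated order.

table();
translate([1644, 0, 0]) table();
translate([0, 0, 740]) beam(2718);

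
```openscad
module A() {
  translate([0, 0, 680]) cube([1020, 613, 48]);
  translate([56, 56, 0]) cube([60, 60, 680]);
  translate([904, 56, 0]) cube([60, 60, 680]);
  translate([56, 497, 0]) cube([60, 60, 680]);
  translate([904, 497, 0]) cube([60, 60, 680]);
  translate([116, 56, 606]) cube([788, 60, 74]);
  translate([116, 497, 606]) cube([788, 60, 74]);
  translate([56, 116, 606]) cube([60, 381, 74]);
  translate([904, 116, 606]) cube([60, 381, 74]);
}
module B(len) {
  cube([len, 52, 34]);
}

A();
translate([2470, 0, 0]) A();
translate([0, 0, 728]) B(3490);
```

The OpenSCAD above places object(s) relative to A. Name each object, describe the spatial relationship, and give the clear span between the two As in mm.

Second table starts at x = 2470; first ends at x = 1020; clear span = 2470 − 1020 = 1450 mm.

A is a table. B is a beam. A beam spans the tops of two tables. The clear span between the two tables is 1450 mm.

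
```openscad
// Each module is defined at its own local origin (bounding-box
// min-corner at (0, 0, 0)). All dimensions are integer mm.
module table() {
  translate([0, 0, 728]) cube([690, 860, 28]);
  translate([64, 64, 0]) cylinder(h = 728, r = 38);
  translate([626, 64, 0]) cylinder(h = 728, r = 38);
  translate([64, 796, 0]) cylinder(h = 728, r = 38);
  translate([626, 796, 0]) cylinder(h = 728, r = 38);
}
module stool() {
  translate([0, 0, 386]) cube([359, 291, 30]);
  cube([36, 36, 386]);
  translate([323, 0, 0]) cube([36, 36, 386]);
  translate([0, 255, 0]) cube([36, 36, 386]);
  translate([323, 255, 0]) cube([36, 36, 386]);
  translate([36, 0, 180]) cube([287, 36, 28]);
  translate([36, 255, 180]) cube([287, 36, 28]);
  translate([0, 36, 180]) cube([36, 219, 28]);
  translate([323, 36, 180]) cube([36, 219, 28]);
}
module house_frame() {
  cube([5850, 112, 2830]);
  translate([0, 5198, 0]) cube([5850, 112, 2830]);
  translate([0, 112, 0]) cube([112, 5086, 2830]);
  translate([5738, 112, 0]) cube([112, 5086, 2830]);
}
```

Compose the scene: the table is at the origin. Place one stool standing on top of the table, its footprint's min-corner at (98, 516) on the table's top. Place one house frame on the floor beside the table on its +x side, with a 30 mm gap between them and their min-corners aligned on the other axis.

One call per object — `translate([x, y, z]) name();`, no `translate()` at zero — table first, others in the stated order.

table();
translate([98, 516, 756]) stool();
translate([720, 0, 0]) house_frame();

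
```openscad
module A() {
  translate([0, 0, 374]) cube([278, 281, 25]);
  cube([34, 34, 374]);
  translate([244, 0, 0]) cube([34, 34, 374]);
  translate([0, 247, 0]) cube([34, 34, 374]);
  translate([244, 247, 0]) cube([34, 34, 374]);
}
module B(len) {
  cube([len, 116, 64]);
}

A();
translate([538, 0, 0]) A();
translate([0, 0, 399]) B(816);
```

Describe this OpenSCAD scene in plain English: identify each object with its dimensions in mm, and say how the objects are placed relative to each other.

A is a simple wooden stool: a rectangular seat 278 mm (x) by 281 mm (y), 25 mm thick, top face at z = 399 mm, on four square legs, each 34×34 mm in cross-section. The legs rest on z = 0, each flush with a corner of the seat.

B is a rectangular beam 816 mm long (x), 116 mm deep (y), 64 mm thick (z).

The beam spans the tops of two stools placed 260 mm apart, resting at z = 399 mm.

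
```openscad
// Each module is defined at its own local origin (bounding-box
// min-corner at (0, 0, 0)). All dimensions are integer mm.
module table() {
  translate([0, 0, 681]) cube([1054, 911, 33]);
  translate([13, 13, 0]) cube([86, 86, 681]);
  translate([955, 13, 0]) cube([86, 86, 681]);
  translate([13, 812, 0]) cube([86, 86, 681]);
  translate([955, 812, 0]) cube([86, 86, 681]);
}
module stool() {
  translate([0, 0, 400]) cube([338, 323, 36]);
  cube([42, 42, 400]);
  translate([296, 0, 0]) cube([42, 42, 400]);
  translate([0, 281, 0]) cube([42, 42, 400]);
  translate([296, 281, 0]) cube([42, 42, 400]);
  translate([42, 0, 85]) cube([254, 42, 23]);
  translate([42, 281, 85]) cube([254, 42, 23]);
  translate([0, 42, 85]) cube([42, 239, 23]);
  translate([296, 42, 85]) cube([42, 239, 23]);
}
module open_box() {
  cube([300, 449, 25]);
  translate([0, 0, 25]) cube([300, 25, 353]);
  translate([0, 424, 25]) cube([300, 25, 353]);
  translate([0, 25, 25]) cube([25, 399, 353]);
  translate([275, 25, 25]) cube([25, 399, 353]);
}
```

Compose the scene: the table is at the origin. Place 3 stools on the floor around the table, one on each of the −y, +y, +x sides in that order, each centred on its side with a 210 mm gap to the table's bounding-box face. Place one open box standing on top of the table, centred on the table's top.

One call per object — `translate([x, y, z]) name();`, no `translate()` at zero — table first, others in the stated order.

table();
translate([358, -533, 0]) stool();
translate([358, 1121, 0]) stool();
translate([1264, 294, 0]) stool();
translate([377, 231, 714]) open_box();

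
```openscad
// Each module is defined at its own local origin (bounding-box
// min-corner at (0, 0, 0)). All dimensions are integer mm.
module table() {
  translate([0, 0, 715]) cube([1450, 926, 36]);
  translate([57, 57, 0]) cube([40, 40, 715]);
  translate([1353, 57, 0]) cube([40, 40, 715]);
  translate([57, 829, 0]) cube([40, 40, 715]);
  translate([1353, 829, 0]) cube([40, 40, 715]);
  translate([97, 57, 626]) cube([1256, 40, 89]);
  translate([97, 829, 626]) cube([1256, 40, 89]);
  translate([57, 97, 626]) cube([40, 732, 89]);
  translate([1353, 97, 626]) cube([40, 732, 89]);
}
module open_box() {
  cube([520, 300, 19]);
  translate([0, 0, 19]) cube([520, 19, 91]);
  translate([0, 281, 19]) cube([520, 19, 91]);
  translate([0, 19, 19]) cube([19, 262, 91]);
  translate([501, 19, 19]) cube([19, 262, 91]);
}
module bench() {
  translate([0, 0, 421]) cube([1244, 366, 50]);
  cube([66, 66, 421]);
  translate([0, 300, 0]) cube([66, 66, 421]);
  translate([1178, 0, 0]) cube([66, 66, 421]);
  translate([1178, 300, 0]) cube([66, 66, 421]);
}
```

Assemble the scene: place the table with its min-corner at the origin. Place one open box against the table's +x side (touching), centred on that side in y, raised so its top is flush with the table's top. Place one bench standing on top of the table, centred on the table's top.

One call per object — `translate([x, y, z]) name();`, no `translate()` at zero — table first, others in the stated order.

table();
translate([1450, 313, 641]) open_box();
translate([103, 280, 751]) bench();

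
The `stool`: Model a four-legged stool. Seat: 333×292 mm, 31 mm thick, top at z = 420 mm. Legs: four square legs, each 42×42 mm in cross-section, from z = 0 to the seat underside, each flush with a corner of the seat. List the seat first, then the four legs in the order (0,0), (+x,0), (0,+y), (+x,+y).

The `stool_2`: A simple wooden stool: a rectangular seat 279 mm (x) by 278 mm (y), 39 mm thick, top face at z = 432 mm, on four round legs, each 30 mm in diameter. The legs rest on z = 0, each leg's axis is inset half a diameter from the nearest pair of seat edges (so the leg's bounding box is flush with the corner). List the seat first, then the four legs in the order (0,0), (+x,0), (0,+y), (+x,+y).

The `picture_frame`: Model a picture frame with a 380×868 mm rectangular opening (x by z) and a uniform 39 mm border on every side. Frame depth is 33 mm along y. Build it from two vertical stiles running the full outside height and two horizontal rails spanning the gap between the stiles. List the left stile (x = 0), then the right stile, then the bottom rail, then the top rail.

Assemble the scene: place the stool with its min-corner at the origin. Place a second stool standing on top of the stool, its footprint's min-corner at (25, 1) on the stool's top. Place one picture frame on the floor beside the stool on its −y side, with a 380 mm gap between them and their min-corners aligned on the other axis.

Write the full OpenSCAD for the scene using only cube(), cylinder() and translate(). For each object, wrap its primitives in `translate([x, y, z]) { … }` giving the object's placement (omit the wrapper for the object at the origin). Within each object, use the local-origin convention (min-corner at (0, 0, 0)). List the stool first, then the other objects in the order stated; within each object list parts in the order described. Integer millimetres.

translate([0, 0, 389]) cube([333, 292, 31]);
cube([42, 42, 389]);
translate([291, 0, 0]) cube([42, 42, 389]);
translate([0, 250, 0]) cube([42, 42, 389]);
translate([291, 250, 0]) cube([42, 42, 389]);
translate([25, 1, 420]) {
  translate([0, 0, 393]) cube([279, 278, 39]);
  translate([15, 15, 0]) cylinder(h = 393, r = 15);
  translate([264, 15, 0]) cylinder(h = 393, r = 15);
  translate([15, 263, 0]) cylinder(h = 393, r = 15);
  translate([264, 263, 0]) cylinder(h = 393, r = 15);
}
translate([0, -413, 0]) {
  cube([39, 33, 946]);
  translate([419, 0, 0]) cube([39, 33, 946]);
  translate([39, 0, 0]) cube([380, 33, 39]);
  translate([39, 0, 907]) cube([380, 33, 39]);
}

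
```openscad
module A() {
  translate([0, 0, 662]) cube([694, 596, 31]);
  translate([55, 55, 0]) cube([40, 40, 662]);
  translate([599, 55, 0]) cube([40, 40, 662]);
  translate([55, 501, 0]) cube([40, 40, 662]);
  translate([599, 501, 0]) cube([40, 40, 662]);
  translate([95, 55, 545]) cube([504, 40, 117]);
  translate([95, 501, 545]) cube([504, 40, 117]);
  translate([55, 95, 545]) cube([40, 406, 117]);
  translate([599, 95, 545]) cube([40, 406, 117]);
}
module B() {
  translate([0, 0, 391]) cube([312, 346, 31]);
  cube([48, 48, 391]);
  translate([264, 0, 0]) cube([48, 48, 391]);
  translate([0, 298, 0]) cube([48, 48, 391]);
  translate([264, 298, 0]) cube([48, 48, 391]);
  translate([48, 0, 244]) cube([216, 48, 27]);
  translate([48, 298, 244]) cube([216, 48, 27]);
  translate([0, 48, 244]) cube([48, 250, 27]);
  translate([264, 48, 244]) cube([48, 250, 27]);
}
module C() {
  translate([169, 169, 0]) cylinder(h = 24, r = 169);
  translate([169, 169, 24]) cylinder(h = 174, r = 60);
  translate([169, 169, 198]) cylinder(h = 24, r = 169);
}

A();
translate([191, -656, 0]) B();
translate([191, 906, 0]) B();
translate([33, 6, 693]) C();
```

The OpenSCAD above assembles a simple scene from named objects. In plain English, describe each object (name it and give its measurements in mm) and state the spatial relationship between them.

A is a table: top 694 mm (x) × 596 mm (y), 31 mm thick, upper face at z = 693 mm, on four 40×40 mm square legs, each inset 55 mm from the nearest pair of top edges, running from z = 0 to the bottom of the top. Four apron rails, 40 mm thick and 117 mm tall, run between adjacent legs with their top edges flush with the underside of the top and their outer faces flush with the legs' outer faces.

B is a four-legged stool. The seat is a 312×346×31 mm slab whose top surface is at z = 422 mm; four square legs, each 48×48 mm in cross-section, run from the floor (z = 0) to the underside of the seat, each flush with a corner of the seat. Four stretchers, 48 mm wide and 27 mm tall, connect adjacent legs with their undersides at z = 244 mm, each running between the inner faces of the legs it joins and aligned with the legs' outer faces on the other axis.

C is a spool: two coaxial disc flanges of radius 169 mm and thickness 24 mm, joined by a core cylinder of radius 60 mm and height 174 mm. The lower flange rests on z = 0 and the three cylinders share a vertical axis.

Two stools sit around the table at the −y, +y sides. The spool is on top of the table.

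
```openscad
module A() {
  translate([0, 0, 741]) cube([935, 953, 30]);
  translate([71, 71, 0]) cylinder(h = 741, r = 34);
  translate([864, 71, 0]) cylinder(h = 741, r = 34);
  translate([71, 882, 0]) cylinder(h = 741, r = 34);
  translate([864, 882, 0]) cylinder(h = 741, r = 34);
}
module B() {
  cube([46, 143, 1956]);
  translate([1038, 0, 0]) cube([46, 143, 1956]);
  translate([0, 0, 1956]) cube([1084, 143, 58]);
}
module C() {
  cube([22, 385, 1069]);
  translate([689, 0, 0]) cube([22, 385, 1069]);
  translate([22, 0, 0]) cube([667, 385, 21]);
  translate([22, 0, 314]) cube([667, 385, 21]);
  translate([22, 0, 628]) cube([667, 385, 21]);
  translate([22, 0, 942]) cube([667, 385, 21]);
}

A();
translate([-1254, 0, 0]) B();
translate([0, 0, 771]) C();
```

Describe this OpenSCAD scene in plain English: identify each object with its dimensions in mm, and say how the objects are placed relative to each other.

A is a table: top 935 mm (x) × 953 mm (y), 30 mm thick, upper face at z = 771 mm, on four round legs of 68 mm diameter, each leg's bounding box inset 37 mm from the nearest pair of top edges, running from z = 0 to the bottom of the top.

B is a door frame. The clear opening is 992 mm wide and 1956 mm high. Two 46 mm wide jambs, 143 mm deep, stand either side of the opening from the floor to the top of the opening. A 58 mm thick head sits across the top of both jambs, spanning the full outside width of the frame.

C is an open bookshelf. Two side panels, each 22 mm thick, 385 mm deep and 1069 mm tall, stand 711 mm apart (outside-to-outside). Between them sit 4 shelves, each 21 mm thick and 385 mm deep, spanning the full gap between the sides. The bottom shelf rests on the floor (its underside at z = 0) and the clear gap between one shelf's top and the next shelf's underside is 293 mm.

The door frame is on the floor beside the table on its −x side. The bookshelf is on top of the table.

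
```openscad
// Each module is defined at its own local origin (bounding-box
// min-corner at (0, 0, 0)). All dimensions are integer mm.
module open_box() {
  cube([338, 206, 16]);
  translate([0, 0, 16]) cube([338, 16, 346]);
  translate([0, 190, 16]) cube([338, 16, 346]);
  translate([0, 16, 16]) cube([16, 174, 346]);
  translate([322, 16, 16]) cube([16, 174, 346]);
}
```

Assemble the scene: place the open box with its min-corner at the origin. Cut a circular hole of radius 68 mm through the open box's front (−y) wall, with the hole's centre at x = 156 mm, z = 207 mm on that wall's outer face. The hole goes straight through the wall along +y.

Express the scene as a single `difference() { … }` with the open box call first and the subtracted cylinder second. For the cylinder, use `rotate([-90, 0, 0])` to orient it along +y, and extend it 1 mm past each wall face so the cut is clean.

difference() {
  open_box();
  translate([156, -1, 207]) rotate([-90, 0, 0]) cylinder(h = 18, r = 68);
}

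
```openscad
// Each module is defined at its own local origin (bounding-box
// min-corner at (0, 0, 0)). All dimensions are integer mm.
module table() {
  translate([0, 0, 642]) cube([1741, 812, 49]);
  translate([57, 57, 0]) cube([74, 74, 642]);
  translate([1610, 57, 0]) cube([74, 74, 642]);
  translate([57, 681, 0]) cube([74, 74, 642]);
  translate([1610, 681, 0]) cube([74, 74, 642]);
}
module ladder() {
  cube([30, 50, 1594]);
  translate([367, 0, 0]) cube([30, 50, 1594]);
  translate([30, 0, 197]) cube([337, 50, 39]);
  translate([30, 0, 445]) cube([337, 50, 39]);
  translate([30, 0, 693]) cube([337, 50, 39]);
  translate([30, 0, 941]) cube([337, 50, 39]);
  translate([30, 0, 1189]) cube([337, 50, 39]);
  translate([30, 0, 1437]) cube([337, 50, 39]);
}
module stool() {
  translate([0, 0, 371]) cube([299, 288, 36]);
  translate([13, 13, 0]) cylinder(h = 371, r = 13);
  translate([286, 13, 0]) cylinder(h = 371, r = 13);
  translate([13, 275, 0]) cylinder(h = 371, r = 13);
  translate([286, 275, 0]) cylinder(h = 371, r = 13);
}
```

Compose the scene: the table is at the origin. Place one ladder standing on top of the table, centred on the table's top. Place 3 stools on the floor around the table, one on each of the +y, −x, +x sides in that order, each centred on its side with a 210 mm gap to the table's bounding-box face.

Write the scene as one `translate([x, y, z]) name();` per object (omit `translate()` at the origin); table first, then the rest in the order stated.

table();
translate([672, 381, 691]) ladder();
translate([721, 1022, 0]) stool();
translate([-509, 262, 0]) stool();
translate([1951, 262, 0]) stool();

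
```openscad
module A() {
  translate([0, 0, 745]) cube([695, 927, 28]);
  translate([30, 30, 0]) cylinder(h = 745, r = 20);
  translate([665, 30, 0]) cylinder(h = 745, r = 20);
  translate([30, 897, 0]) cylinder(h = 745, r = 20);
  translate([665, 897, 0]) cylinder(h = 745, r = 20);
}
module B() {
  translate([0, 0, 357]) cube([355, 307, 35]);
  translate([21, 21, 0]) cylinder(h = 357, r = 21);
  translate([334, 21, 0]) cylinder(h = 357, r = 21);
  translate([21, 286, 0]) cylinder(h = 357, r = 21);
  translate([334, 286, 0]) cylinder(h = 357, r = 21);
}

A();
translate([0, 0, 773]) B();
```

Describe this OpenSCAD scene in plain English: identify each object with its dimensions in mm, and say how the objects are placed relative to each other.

A is a table: top 695 mm (x) × 927 mm (y), 28 mm thick, upper face at z = 773 mm, on four round legs of 40 mm diameter, each leg's bounding box inset 10 mm from the nearest pair of top edges, running from z = 0 to the bottom of the top.

B is a four-legged stool. The seat is a 355×307×35 mm slab whose top surface is at z = 392 mm; four round legs, each 42 mm in diameter, run from the floor (z = 0) to the underside of the seat, each leg's axis is inset half a diameter from the nearest pair of seat edges (so the leg's bounding box is flush with the corner).

The stool is on top of the table.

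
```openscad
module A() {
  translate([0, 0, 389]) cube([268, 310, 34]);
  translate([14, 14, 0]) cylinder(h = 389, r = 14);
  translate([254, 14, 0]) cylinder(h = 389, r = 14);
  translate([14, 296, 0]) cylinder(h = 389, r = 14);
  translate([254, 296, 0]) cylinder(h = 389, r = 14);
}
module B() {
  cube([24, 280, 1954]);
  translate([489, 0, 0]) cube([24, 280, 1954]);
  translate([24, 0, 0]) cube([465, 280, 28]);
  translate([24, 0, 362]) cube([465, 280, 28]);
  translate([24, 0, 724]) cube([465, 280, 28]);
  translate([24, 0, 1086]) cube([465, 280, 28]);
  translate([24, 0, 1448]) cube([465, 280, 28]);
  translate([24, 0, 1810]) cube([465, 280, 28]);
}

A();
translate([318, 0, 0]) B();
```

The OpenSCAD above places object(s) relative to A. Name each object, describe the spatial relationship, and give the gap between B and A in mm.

A is a stool. B is a bookshelf. The bookshelf is on the floor beside the stool on its +x side. The gap between the bookshelf and the stool is 50 mm.

The bookshelf's nearest face is 50 mm from the stool's +x face.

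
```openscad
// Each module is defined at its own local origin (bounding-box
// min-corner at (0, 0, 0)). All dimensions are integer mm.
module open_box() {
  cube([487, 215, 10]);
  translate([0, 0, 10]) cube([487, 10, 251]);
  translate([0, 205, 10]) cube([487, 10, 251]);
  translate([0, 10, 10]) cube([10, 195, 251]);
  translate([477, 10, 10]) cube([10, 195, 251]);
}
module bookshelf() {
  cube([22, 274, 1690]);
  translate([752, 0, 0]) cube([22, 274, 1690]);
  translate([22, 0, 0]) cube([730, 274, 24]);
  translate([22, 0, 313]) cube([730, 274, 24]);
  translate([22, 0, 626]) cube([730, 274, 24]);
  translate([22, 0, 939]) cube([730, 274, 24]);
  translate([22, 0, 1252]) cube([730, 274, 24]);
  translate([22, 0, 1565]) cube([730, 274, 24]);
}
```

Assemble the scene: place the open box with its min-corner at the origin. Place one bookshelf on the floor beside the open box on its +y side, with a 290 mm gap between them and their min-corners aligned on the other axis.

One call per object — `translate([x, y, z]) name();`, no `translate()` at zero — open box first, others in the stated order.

open_box();
translate([0, 505, 0]) bookshelf();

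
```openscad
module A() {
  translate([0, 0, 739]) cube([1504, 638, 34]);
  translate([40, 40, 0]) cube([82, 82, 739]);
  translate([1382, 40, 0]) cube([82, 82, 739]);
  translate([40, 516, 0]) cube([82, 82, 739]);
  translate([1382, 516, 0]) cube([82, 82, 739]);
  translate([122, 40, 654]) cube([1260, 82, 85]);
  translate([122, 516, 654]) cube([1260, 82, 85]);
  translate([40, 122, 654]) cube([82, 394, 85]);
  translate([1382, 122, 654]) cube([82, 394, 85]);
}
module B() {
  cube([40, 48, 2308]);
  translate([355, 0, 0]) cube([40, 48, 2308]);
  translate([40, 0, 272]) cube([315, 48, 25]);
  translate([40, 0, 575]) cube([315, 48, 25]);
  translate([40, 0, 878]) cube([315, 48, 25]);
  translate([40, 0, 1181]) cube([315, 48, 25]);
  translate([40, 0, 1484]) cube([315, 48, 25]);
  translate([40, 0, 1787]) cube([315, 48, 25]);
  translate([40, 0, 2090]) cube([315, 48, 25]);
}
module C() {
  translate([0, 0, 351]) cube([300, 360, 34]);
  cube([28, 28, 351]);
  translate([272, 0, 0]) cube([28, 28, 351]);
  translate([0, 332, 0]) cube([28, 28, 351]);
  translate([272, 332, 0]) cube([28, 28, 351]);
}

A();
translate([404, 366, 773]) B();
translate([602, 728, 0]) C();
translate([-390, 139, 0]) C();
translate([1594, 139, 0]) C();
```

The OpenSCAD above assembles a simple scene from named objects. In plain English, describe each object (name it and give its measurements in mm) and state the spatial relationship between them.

A is a table with a 1504×638 mm rectangular top, 34 mm thick, top surface at z = 773 mm, supported by four 82×82 mm square legs, each inset 40 mm from the nearest pair of top edges, running from the floor. Four apron rails, 82 mm thick and 85 mm tall, run between adjacent legs with their top edges flush with the underside of the top and their outer faces flush with the legs' outer faces.

B is a straight ladder. Two 40×48 mm vertical rails, 2308 mm tall, stand 395 mm apart (outside-to-outside) with their front faces coplanar on the −y side. 7 rungs, each 48 mm deep and 25 mm tall, span between the inner faces of the rails, front faces flush with the rails. The lowest rung's underside is at z = 272 mm and rungs are spaced 303 mm apart (underside to underside).

C is a four-legged stool. The seat is 300×360 mm, 34 mm thick, top at z = 385 mm. It stands on four square legs, each 28×28 mm in cross-section, from z = 0 to the seat underside, each flush with a corner of the seat.

The ladder is on top of the table. Three stools sit around the table at the +y, −x, +x sides.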